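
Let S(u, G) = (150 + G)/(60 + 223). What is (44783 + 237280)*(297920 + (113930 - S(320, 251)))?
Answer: 32875330866387/283 ≈ 1.1617e+11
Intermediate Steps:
S(u, G) = 150/283 + G/283 (S(u, G) = (150 + G)/283 = (150 + G)*(1/283) = 150/283 + G/283)
(44783 + 237280)*(297920 + (113930 - S(320, 251))) = (44783 + 237280)*(297920 + (113930 - (150/283 + (1/283)*251))) = 282063*(297920 + (113930 - (150/283 + 251/283))) = 282063*(297920 + (113930 - 1*401/283)) = 282063*(297920 + (113930 - 401/283)) = 282063*(297920 + 32241789/283) = 282063*(116553149/283) = 32875330866387/283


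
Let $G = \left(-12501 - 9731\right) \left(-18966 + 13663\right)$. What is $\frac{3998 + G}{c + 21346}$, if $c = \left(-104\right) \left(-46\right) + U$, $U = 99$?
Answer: $\frac{39300098}{8743} \approx 4495.0$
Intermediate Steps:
$G = 117896296$ ($G = \left(-22232\right) \left(-5303\right) = 117896296$)
$c = 4883$ ($c = \left(-104\right) \left(-46\right) + 99 = 4784 + 99 = 4883$)
$\frac{3998 + G}{c + 21346} = \frac{3998 + 117896296}{4883 + 21346} = \frac{117900294}{26229} = 117900294 \cdot \frac{1}{26229} = \frac{39300098}{8743}$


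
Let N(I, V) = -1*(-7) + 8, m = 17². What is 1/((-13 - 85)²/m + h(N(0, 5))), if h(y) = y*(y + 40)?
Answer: 289/248029 ≈ 0.0011652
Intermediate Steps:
m = 289
N(I, V) = 15 (N(I, V) = 7 + 8 = 15)
h(y) = y*(40 + y)
1/((-13 - 85)²/m + h(N(0, 5))) = 1/((-13 - 85)²/289 + 15*(40 + 15)) = 1/((-98)²*(1/289) + 15*55) = 1/(9604*(1/289) + 825) = 1/(9604/289 + 825) = 1/(248029/289) = 289/248029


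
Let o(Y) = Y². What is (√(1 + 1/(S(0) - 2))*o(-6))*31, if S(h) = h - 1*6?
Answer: 279*√14 ≈ 1043.9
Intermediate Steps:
S(h) = -6 + h (S(h) = h - 6 = -6 + h)
(√(1 + 1/(S(0) - 2))*o(-6))*31 = (√(1 + 1/((-6 + 0) - 2))*(-6)²)*31 = (√(1 + 1/(-6 - 2))*36)*31 = (√(1 + 1/(-8))*36)*31 = (√(1 - ⅛)*36)*31 = (√(7/8)*36)*31 = ((√14/4)*36)*31 = (9*√14)*31 = 279*√14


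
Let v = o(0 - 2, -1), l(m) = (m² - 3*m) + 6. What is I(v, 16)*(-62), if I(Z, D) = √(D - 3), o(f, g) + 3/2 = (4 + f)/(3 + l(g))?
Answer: -62*√13 ≈ -223.54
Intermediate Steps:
l(m) = 6 + m² - 3*m
o(f, g) = -3/2 + (4 + f)/(9 + g² - 3*g) (o(f, g) = -3/2 + (4 + f)/(3 + (6 + g² - 3*g)) = -3/2 + (4 + f)/(9 + g² - 3*g))
v = -35/26 (v = (-19 - 3*(-1)² + 2*(0 - 2) + 9*(-1))/(2*(9 + (-1)² - 3*(-1))) = (-19 - 3*1 + 2*(-2) - 9)/(2*(9 + 1 + 3)) = (½)*(-19 - 3 - 4 - 9)/13 = (½)*(1/13)*(-35) = -35/26 ≈ -1.3462)
I(Z, D) = √(-3 + D)
I(v, 16)*(-62) = √(-3 + 16)*(-62) = √13*(-62) = -62*√13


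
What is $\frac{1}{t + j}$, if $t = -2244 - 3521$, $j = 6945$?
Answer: $\frac{1}{1180} \approx 0.00084746$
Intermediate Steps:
$t = -5765$
$\frac{1}{t + j} = \frac{1}{-5765 + 6945} = \frac{1}{1180}$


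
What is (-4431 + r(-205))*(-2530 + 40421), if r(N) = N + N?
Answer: -183430331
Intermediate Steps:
r(N) = 2*N
(-4431 + r(-205))*(-2530 + 40421) = (-4431 + 2*(-205))*(-2530 + 40421) = (-4431 - 410)*37891 = -4841*37891 = -183430331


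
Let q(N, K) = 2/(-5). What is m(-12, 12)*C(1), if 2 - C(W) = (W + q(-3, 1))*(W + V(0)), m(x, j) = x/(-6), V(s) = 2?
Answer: ⅖ ≈ 0.40000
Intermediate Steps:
q(N, K) = -⅖ (q(N, K) = 2*(-⅕) = -⅖)
m(x, j) = -x/6 (m(x, j) = x*(-⅙) = -x/6)
C(W) = 2 - (2 + W)*(-⅖ + W) (C(W) = 2 - (W - ⅖)*(W + 2) = 2 - (-⅖ + W)*(2 + W) = 2 - (2 + W)*(-⅖ + W))
m(-12, 12)*C(1) = (-⅙*(-12))*(14/5 - 1*1² - 8/5*1) = 2*(14/5 - 1*1 - 8/5) = 2*(14/5 - 1 - 8/5) = 2*(⅕) = ⅖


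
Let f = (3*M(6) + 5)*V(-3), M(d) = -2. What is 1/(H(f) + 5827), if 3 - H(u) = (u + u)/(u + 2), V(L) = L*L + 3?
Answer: 5/29138 ≈ 0.00017160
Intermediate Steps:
V(L) = 3 + L² (V(L) = L² + 3 = 3 + L²)
f = -12 (f = (3*(-2) + 5)*(3 + (-3)²) = (-6 + 5)*(3 + 9) = -1*12 = -12)
H(u) = 3 - 2*u/(2 + u) (H(u) = 3 - (u + u)/(u + 2) = 3 - 2*u/(2 + u))
1/(H(f) + 5827) = 1/((6 - 12)/(2 - 12) + 5827) = 1/(-6/(-10) + 5827) = 1/(-⅒*(-6) + 5827) = 1/(⅗ + 5827) = 1/(29138/5) = 5/29138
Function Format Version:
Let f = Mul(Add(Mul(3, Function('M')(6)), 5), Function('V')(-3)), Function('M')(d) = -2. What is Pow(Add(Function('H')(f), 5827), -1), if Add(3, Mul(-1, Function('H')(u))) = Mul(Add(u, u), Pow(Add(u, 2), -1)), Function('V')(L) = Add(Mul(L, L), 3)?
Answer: Rational(5, 29138) ≈ 0.00017160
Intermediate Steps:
Function('V')(L) = Add(3, Pow(L, 2)) (Function('V')(L) = Add(Pow(L, 2), 3) = Add(3, Pow(L, 2)))
f = -12 (f = Mul(Add(Mul(3, -2), 5), Add(3, Pow(-3, 2))) = Mul(Add(-6, 5), Add(3, 9)) = Mul(-1, 12) = -12)
Function('H')(u) = Add(3, Mul(-2, u, Pow(Add(2, u), -1))) (Function('H')(u) = Add(3, Mul(-1, Mul(Add(u, u), Pow(Add(u, 2), -1)))) = Add(3, Mul(-1, Mul(Mul(2, u), Pow(Add(2, u), -1)))) = Add(3, Mul(-1, Mul(2, u, Pow(Add(2, u), -1)))) = Add(3, Mul(-2, u, Pow(Add(2, u), -1))))
Pow(Add(Function('H')(f), 5827), -1) = Pow(Add(Mul(Pow(Add(2, -12), -1), Add(6, -12)), 5827), -1) = Pow(Add(Mul(Pow(-10, -1), -6), 5827), -1) = Pow(Add(Mul(Rational(-1, 10), -6), 5827), -1) = Pow(Add(Rational(3, 5), 5827), -1) = Pow(Rational(29138, 5), -1) = Rational(5, 29138)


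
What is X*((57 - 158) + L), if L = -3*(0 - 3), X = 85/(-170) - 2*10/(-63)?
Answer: 1058/63 ≈ 16.794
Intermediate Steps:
X = -23/126 (X = 85*(-1/170) - 20*(-1/63) = -½ + 20/63 = -23/126 ≈ -0.18254)
L = 9 (L = -3*(-3) = 9)
X*((57 - 158) + L) = -23*((57 - 158) + 9)/126 = -23*(-101 + 9)/126 = -23/126*(-92) = 1058/63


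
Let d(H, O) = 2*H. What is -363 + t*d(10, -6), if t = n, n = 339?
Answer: 6417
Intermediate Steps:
t = 339
-363 + t*d(10, -6) = -363 + 339*(2*10) = -363 + 339*20 = -363 + 6780 = 6417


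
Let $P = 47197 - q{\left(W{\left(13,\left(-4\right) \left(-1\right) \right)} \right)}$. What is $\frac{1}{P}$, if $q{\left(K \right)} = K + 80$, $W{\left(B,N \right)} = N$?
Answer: $\frac{1}{47113} \approx 2.1226 \cdot 10^{-5}$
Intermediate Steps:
$q{\left(K \right)} = 80 + K$
$P = 47113$ ($P = 47197 - \left(80 - -4\right) = 47197 - \left(80 + 4\right) = 47197 - 84 = 47113$)
$\frac{1}{P} = \frac{1}{47113}$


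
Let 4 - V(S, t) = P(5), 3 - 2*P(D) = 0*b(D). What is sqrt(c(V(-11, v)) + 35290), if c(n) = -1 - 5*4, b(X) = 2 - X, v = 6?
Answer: sqrt(35269) ≈ 187.80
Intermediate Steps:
P(D) = 3/2 (P(D) = 3/2 - 0*(2 - D) = 3/2 - 1/2*0 = 3/2 + 0 = 3/2)
V(S, t) = 5/2 (V(S, t) = 4 - 1*3/2 = 4 - 3/2 = 5/2)
c(n) = -21 (c(n) = -1 - 20 = -21)
sqrt(c(V(-11, v)) + 35290) = sqrt(-21 + 35290) = sqrt(35269)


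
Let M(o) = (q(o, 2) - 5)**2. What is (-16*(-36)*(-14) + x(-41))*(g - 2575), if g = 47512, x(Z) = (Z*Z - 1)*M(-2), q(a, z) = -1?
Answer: 2355417792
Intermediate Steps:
M(o) = 36 (M(o) = (-1 - 5)**2 = (-6)**2 = 36)
x(Z) = -36 + 36*Z**2 (x(Z) = (Z*Z - 1)*36 = (Z**2 - 1)*36 = (-1 + Z**2)*36 = -36 + 36*Z**2)
(-16*(-36)*(-14) + x(-41))*(g - 2575) = (-16*(-36)*(-14) + (-36 + 36*(-41)**2))*(47512 - 2575) = (576*(-14) + (-36 + 36*1681))*44937 = (-8064 + (-36 + 60516))*44937 = (-8064 + 60480)*44937 = 52416*44937 = 2355417792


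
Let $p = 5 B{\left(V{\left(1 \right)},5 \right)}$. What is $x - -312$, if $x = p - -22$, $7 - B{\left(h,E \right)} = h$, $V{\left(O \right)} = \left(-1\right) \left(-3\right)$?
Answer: $354$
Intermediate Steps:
$V{\left(O \right)} = 3$
$B{\left(h,E \right)} = 7 - h$
$p = 20$ ($p = 5 \left(7 - 3\right) = 5 \cdot 4 = 20$)
$x = 42$ ($x = 20 - -22 = 20 + 22 = 42$)
$x - -312 = 42 - -312 = 42 + 312 = 354$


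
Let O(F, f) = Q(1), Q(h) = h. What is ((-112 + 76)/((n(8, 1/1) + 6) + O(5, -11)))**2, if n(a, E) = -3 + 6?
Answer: 324/25 ≈ 12.960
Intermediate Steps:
n(a, E) = 3
O(F, f) = 1
((-112 + 76)/((n(8, 1/1) + 6) + O(5, -11)))**2 = ((-112 + 76)/((3 + 6) + 1))**2 = (-36/(9 + 1))**2 = (-36/10)**2 = (-36*1/10)**2 = (-18/5)**2 = 324/25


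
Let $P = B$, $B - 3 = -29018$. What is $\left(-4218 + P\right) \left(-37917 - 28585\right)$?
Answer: $2210060966$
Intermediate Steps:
$B = -29015$ ($B = 3 - 29018 = -29015$)
$P = -29015$
$\left(-4218 + P\right) \left(-37917 - 28585\right) = \left(-4218 - 29015\right) \left(-37917 - 28585\right) = \left(-33233\right) \left(-66502\right) = 2210060966$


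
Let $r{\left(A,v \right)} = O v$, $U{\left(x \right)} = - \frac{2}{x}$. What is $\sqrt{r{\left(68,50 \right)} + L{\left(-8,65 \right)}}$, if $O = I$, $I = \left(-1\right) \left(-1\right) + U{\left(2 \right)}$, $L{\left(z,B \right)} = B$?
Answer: $\sqrt{65} \approx 8.0623$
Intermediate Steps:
$I = 0$ ($I = \left(-1\right) \left(-1\right) - \frac{2}{2} = 1 - 1 = 0$)
$O = 0$
$r{\left(A,v \right)} = 0$ ($r{\left(A,v \right)} = 0 v = 0$)
$\sqrt{r{\left(68,50 \right)} + L{\left(-8,65 \right)}} = \sqrt{0 + 65} = \sqrt{65}$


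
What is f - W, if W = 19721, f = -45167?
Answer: -64888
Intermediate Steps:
f - W = -45167 - 1*19721 = -45167 - 19721 = -64888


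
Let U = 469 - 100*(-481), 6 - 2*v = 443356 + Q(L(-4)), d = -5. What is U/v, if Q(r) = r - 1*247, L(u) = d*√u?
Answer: -43042139214/196340268709 - 971380*I/196340268709 ≈ -0.21922 - 4.9474e-6*I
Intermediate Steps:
L(u) = -5*√u
Q(r) = -247 + r (Q(r) = r - 247 = -247 + r)
v = -443103/2 + 5*I (v = 3 - (443356 + (-247 - 10*I))/2 = 3 - (443109 - 10*I)/2 = 3 + (-443109/2 + 5*I) = -443103/2 + 5*I ≈ -2.2155e+5 + 5.0*I)
U = 48569 (U = 469 + 48100 = 48569)
U/v = 48569/(-443103/2 + 5*I) = 48569*(4*(-443103/2 - 5*I)/196340268709) = 194276*(-443103/2 - 5*I)/196340268709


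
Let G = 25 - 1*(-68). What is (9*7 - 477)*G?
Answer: -38502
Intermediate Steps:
G = 93 (G = 25 + 68 = 93)
(9*7 - 477)*G = (9*7 - 477)*93 = (63 - 477)*93 = -414*93 = -38502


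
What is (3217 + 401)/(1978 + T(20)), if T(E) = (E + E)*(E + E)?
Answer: 1809/1789 ≈ 1.0112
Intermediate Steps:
T(E) = 4*E² (T(E) = (2*E)*(2*E) = 4*E²)
(3217 + 401)/(1978 + T(20)) = (3217 + 401)/(1978 + 4*20²) = 3618/(1978 + 4*400) = 3618/(1978 + 1600) = 3618/3578 = 3618*(1/3578) = 1809/1789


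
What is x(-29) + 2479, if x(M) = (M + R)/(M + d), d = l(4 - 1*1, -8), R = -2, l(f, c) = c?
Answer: 91754/37 ≈ 2479.8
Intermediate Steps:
d = -8
x(M) = (-2 + M)/(-8 + M) (x(M) = (M - 2)/(M - 8) = (-2 + M)/(-8 + M))
x(-29) + 2479 = (-2 - 29)/(-8 - 29) + 2479 = -31/(-37) + 2479 = -1/37*(-31) + 2479 = 31/37 + 2479 = 91754/37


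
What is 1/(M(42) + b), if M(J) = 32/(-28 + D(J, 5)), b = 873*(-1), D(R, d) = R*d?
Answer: -91/79427 ≈ -0.0011457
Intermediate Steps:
b = -873
M(J) = 32/(-28 + 5*J) (M(J) = 32/(-28 + J*5) = 32/(-28 + 5*J))
1/(M(42) + b) = 1/(32/(-28 + 5*42) - 873) = 1/(32/(-28 + 210) - 873) = 1/(32/182 - 873) = 1/(32*(1/182) - 873) = 1/(16/91 - 873) = 1/(-79427/91) = -91/79427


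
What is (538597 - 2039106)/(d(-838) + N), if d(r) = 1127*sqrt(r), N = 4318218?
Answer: -3239762486481/9324035531813 + 1691073643*I*sqrt(838)/18648071063626 ≈ -0.34746 + 0.0026251*I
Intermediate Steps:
(538597 - 2039106)/(d(-838) + N) = (538597 - 2039106)/(1127*sqrt(-838) + 4318218) = -1500509/(1127*(I*sqrt(838)) + 4318218) = -1500509/(1127*I*sqrt(838) + 4318218) = -1500509/(4318218 + 1127*I*sqrt(838))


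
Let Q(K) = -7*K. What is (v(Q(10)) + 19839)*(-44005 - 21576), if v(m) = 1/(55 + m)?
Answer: -19515856304/15 ≈ -1.3011e+9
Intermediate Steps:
(v(Q(10)) + 19839)*(-44005 - 21576) = (1/(55 - 7*10) + 19839)*(-44005 - 21576) = (1/(55 - 70) + 19839)*(-65581) = (1/(-15) + 19839)*(-65581) = (-1/15 + 19839)*(-65581) = (297584/15)*(-65581) = -19515856304/15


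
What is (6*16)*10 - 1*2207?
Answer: -1247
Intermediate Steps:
(6*16)*10 - 1*2207 = 96*10 - 2207 = 960 - 2207 = -1247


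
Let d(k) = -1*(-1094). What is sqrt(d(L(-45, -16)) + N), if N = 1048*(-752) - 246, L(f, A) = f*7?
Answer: 12*I*sqrt(5467) ≈ 887.27*I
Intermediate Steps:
L(f, A) = 7*f
d(k) = 1094
N = -788342 (N = -788096 - 246 = -788342)
sqrt(d(L(-45, -16)) + N) = sqrt(1094 - 788342) = sqrt(-787248) = 12*I*sqrt(5467)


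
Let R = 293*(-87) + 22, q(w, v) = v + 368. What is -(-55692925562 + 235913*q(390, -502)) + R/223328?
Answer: 12444849600999043/223328 ≈ 5.5725e+10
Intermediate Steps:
q(w, v) = 368 + v
R = -25469 (R = -25491 + 22 = -25469)
-(-55692925562 + 235913*q(390, -502)) + R/223328 = -235913/(1/((368 - 502) - 236074)) - 25469/223328 = -235913/(1/(-134 - 236074)) - 25469*1/223328 = -235913/(1/(-236208)) - 25469/223328 = -235913/(-1/236208) - 25469/223328 = -235913*(-236208) - 25469/223328 = 55724537904 - 25469/223328 = 12444849600999043/223328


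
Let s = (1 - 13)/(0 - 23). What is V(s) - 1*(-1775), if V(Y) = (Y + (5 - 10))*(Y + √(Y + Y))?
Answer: 937739/529 - 206*√138/529 ≈ 1768.1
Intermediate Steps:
s = 12/23 (s = -12/(-23) = -12*(-1/23) = 12/23 ≈ 0.52174)
V(Y) = (-5 + Y)*(Y + √2*√Y) (V(Y) = (Y - 5)*(Y + √(2*Y)) = (-5 + Y)*(Y + √2*√Y))
V(s) - 1*(-1775) = ((12/23)² - 5*12/23 + √2*(12/23)^(3/2) - 5*√2*√(12/23)) - 1*(-1775) = (144/529 - 60/23 + √2*(24*√69/529) - 5*√2*2*√69/23) + 1775 = (144/529 - 60/23 + 24*√138/529 - 10*√138/23) + 1775 = (-1236/529 - 206*√138/529) + 1775 = 937739/529 - 206*√138/529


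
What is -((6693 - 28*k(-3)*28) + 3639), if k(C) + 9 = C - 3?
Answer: -22092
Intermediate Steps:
k(C) = -12 + C (k(C) = -9 + (C - 3) = -9 + (-3 + C) = -12 + C)
-((6693 - 28*k(-3)*28) + 3639) = -((6693 - 28*(-12 - 3)*28) + 3639) = -((6693 - 28*(-15)*28) + 3639) = -((6693 + 420*28) + 3639) = -((6693 + 11760) + 3639) = -(18453 + 3639) = -1*22092 = -22092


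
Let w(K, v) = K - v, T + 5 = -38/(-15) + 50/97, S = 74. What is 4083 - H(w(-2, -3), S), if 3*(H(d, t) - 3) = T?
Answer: 17812039/4365 ≈ 4080.6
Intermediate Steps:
T = -2839/1455 (T = -5 + (-38/(-15) + 50/97) = -5 + (-38*(-1/15) + 50*(1/97)) = -5 + (38/15 + 50/97) = -5 + 4436/1455 = -2839/1455 ≈ -1.9512)
H(d, t) = 10256/4365 (H(d, t) = 3 + (⅓)*(-2839/1455) = 3 - 2839/4365 = 10256/4365)
4083 - H(w(-2, -3), S) = 4083 - 1*10256/4365 = 4083 - 10256/4365 = 17812039/4365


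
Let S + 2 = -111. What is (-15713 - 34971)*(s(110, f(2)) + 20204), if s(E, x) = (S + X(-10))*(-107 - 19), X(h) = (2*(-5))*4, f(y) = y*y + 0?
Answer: -2001105688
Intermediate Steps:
f(y) = y**2 (f(y) = y**2 + 0 = y**2)
X(h) = -40 (X(h) = -10*4 = -40)
S = -113 (S = -2 - 111 = -113)
s(E, x) = 19278 (s(E, x) = (-113 - 40)*(-107 - 19) = -153*(-126) = 19278)
(-15713 - 34971)*(s(110, f(2)) + 20204) = (-15713 - 34971)*(19278 + 20204) = -50684*39482 = -2001105688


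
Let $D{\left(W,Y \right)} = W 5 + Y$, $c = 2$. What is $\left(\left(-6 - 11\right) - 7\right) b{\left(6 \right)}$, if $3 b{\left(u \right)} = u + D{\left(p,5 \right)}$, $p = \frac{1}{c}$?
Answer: $-108$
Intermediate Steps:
$p = \frac{1}{2} \approx 0.5$
$D{\left(W,Y \right)} = Y + 5 W$ ($D{\left(W,Y \right)} = 5 W + Y = Y + 5 W$)
$b{\left(u \right)} = \frac{5}{2} + \frac{u}{3}$ ($b{\left(u \right)} = \frac{u + \left(5 + 5 \cdot \frac{1}{2}\right)}{3} = \frac{u + \left(5 + \frac{5}{2}\right)}{3} = \frac{u + \frac{15}{2}}{3} = \frac{\frac{15}{2} + u}{3} = \frac{5}{2} + \frac{u}{3}$)
$\left(\left(-6 - 11\right) - 7\right) b{\left(6 \right)} = \left(\left(-6 - 11\right) - 7\right) \left(\frac{5}{2} + \frac{1}{3} \cdot 6\right) = \left(-17 - 7\right) \left(\frac{5}{2} + 2\right) = \left(-24\right) \frac{9}{2} = -108$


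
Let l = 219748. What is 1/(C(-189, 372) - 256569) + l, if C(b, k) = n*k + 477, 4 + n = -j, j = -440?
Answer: 20634337199/93900 ≈ 2.1975e+5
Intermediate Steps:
n = 436 (n = -4 - 1*(-440) = -4 + 440 = 436)
C(b, k) = 477 + 436*k (C(b, k) = 436*k + 477 = 477 + 436*k)
1/(C(-189, 372) - 256569) + l = 1/((477 + 436*372) - 256569) + 219748 = 1/((477 + 162192) - 256569) + 219748 = 1/(162669 - 256569) + 219748 = 1/(-93900) + 219748 = -1/93900 + 219748 = 20634337199/93900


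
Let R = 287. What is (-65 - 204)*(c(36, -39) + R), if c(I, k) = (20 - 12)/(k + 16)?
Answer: -1773517/23 ≈ -77109.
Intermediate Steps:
c(I, k) = 8/(16 + k)
(-65 - 204)*(c(36, -39) + R) = (-65 - 204)*(8/(16 - 39) + 287) = -269*(8/(-23) + 287) = -269*(8*(-1/23) + 287) = -269*(-8/23 + 287) = -269*6593/23 = -1773517/23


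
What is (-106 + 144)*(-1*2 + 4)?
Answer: 76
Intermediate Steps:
(-106 + 144)*(-1*2 + 4) = 38*(-2 + 4) = 38*2 = 76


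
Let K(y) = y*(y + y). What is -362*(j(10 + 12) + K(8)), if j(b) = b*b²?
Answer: -3900912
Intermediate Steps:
K(y) = 2*y² (K(y) = y*(2*y) = 2*y²)
j(b) = b³
-362*(j(10 + 12) + K(8)) = -362*((10 + 12)³ + 2*8²) = -362*(22³ + 2*64) = -362*(10648 + 128) = -362*10776 = -3900912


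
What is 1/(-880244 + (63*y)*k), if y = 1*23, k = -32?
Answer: -1/926612 ≈ -1.0792e-6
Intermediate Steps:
y = 23
1/(-880244 + (63*y)*k) = 1/(-880244 + (63*23)*(-32)) = 1/(-880244 + 1449*(-32)) = 1/(-880244 - 46368) = 1/(-926612) = -1/926612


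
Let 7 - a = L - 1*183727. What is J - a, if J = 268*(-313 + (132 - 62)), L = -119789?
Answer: -368647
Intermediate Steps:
a = 303523 (a = 7 - (-119789 - 1*183727) = 7 - (-119789 - 183727) = 7 - 1*(-303516) = 7 + 303516 = 303523)
J = -65124 (J = 268*(-313 + 70) = 268*(-243) = -65124)
J - a = -65124 - 1*303523 = -65124 - 303523 = -368647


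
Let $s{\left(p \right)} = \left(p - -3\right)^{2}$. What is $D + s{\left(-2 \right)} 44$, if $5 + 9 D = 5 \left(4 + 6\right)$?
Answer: $49$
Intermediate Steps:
$D = 5$ ($D = - \frac{5}{9} + \frac{5 \left(4 + 6\right)}{9} = - \frac{5}{9} + \frac{5 \cdot 10}{9} = - \frac{5}{9} + \frac{1}{9} \cdot 50 = - \frac{5}{9} + \frac{50}{9} = 5$)
$s{\left(p \right)} = \left(3 + p\right)^{2}$ ($s{\left(p \right)} = \left(p + 3\right)^{2} = \left(3 + p\right)^{2}$)
$D + s{\left(-2 \right)} 44 = 5 + \left(3 - 2\right)^{2} \cdot 44 = 5 + 1^{2} \cdot 44 = 5 + 1 \cdot 44 = 5 + 44 = 49$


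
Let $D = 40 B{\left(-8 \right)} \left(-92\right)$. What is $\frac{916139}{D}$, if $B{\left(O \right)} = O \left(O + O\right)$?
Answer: $- \frac{916139}{471040} \approx -1.9449$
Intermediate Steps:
$B{\left(O \right)} = 2 O^{2}$ ($B{\left(O \right)} = O 2 O = 2 O^{2}$)
$D = -471040$ ($D = 40 \cdot 2 \left(-8\right)^{2} \left(-92\right) = 40 \cdot 2 \cdot 64 \left(-92\right) = 40 \cdot 128 \left(-92\right) = 5120 \left(-92\right) = -471040$)
$\frac{916139}{D} = \frac{916139}{-471040} = 916139 \left(- \frac{1}{471040}\right) = - \frac{916139}{471040}$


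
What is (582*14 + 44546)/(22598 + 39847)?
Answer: 52694/62445 ≈ 0.84385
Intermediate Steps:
(582*14 + 44546)/(22598 + 39847) = (8148 + 44546)/62445 = 52694*(1/62445) = 52694/62445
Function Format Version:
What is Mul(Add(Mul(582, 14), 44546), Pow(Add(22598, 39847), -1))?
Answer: Rational(52694, 62445) ≈ 0.84385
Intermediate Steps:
Mul(Add(Mul(582, 14), 44546), Pow(Add(22598, 39847), -1)) = Mul(Add(8148, 44546), Pow(62445, -1)) = Mul(52694, Rational(1, 62445)) = Rational(52694, 62445)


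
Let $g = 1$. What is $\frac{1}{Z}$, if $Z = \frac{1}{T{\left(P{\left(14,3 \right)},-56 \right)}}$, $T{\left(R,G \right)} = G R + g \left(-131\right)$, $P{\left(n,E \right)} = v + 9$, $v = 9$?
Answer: $-1139$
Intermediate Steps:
$P{\left(n,E \right)} = 18$ ($P{\left(n,E \right)} = 9 + 9 = 18$)
$T{\left(R,G \right)} = -131 + G R$ ($T{\left(R,G \right)} = G R + 1 \left(-131\right) = G R - 131 = -131 + G R$)
$Z = - \frac{1}{1139}$ ($Z = \frac{1}{-131 - 1008} = \frac{1}{-1139} = - \frac{1}{1139} \approx -0.00087796$)
$\frac{1}{Z} = \frac{1}{- \frac{1}{1139}} = -1139$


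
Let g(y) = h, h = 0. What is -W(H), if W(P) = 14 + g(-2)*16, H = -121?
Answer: -14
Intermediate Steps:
g(y) = 0
W(P) = 14 (W(P) = 14 + 0*16 = 14 + 0 = 14)
-W(H) = -1*14 = -14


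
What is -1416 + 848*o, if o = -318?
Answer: -271080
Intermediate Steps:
-1416 + 848*o = -1416 + 848*(-318) = -1416 - 269664 = -271080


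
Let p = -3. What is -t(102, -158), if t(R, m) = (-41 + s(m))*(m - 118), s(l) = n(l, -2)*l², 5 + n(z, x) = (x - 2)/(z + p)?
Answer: -240033180/7 ≈ -3.4290e+7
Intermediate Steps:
n(z, x) = -5 + (-2 + x)/(-3 + z) (n(z, x) = -5 + (x - 2)/(z - 3) = -5 + (-2 + x)/(-3 + z))
s(l) = l²*(11 - 5*l)/(-3 + l) (s(l) = ((13 - 2 - 5*l)/(-3 + l))*l² = ((11 - 5*l)/(-3 + l))*l² = l²*(11 - 5*l)/(-3 + l))
t(R, m) = (-118 + m)*(-41 + m²*(11 - 5*m)/(-3 + m)) (t(R, m) = (-41 + m²*(11 - 5*m)/(-3 + m))*(m - 118) = (-41 + m²*(11 - 5*m)/(-3 + m))*(-118 + m) = (-118 + m)*(-41 + m²*(11 - 5*m)/(-3 + m)))
-t(102, -158) = -(-14514 - 1339*(-158)² - 5*(-158)⁴ + 601*(-158)³ + 4961*(-158))/(-3 - 158) = -(-14514 - 1339*24964 - 5*623201296 + 601*(-3944312) - 783838)/(-161) = -(-1)*(-14514 - 33426796 - 3116006480 - 2370531512 - 783838)/161 = -(-1)*(-5520763140)/161 = -1*240033180/7 = -240033180/7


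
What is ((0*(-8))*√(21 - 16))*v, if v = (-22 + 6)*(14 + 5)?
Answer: 0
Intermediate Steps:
v = -304 (v = -16*19 = -304)
((0*(-8))*√(21 - 16))*v = ((0*(-8))*√(21 - 16))*(-304) = (0*√5)*(-304) = 0*(-304) = 0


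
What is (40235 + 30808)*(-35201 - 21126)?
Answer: -4001639061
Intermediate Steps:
(40235 + 30808)*(-35201 - 21126) = 71043*(-56327) = -4001639061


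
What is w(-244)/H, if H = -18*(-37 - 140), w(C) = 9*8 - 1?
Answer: 71/3186 ≈ 0.022285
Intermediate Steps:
w(C) = 71 (w(C) = 72 - 1 = 71)
H = 3186 (H = -18*(-177) = 3186)
w(-244)/H = 71/3186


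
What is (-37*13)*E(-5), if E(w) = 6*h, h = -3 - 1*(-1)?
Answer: 5772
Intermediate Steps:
h = -2 (h = -3 + 1 = -2)
E(w) = -12 (E(w) = 6*(-2) = -12)
(-37*13)*E(-5) = -37*13*(-12) = -481*(-12) = 5772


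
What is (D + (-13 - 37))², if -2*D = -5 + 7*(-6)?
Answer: 2809/4 ≈ 702.25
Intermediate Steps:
D = 47/2 (D = -(-5 + 7*(-6))/2 = -(-5 - 42)/2 = -½*(-47) = 47/2 ≈ 23.500)
(D + (-13 - 37))² = (47/2 + (-13 - 37))² = (47/2 - 50)² = (-53/2)² = 2809/4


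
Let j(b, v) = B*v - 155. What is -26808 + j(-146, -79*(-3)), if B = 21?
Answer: -21986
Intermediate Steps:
j(b, v) = -155 + 21*v (j(b, v) = 21*v - 155 = -155 + 21*v)
-26808 + j(-146, -79*(-3)) = -26808 + (-155 + 21*(-79*(-3))) = -26808 + (-155 + 21*237) = -26808 + (-155 + 4977) = -26808 + 4822 = -21986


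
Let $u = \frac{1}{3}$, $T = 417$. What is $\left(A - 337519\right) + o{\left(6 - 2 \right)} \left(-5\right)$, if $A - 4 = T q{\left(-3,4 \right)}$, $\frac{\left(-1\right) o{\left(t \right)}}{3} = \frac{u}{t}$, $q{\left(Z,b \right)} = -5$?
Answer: $- \frac{1358395}{4} \approx -3.396 \cdot 10^{5}$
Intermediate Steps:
$u = \frac{1}{3} \approx 0.33333$
$o{\left(t \right)} = - \frac{1}{t}$ ($o{\left(t \right)} = - 3 \frac{1}{3 t} = - \frac{1}{t}$)
$A = -2081$ ($A = 4 + 417 \left(-5\right) = 4 - 2085 = -2081$)
$\left(A - 337519\right) + o{\left(6 - 2 \right)} \left(-5\right) = \left(-2081 - 337519\right) + - \frac{1}{6 - 2} \left(-5\right) = -339600 + - \frac{1}{4} \left(-5\right) = -339600 + \left(-1\right) \frac{1}{4} \left(-5\right) = -339600 - - \frac{5}{4} = -339600 + \frac{5}{4} = - \frac{1358395}{4}$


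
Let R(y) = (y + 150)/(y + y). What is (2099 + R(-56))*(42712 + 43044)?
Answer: 2519018183/14 ≈ 1.7993e+8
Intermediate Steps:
R(y) = (150 + y)/(2*y) (R(y) = (150 + y)/((2*y)) = (150 + y)*(1/(2*y)) = (150 + y)/(2*y))
(2099 + R(-56))*(42712 + 43044) = (2099 + (½)*(150 - 56)/(-56))*(42712 + 43044) = (2099 + (½)*(-1/56)*94)*85756 = (2099 - 47/56)*85756 = (117497/56)*85756 = 2519018183/14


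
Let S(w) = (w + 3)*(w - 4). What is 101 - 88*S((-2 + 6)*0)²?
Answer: -12571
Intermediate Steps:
S(w) = (-4 + w)*(3 + w) (S(w) = (3 + w)*(-4 + w) = (-4 + w)*(3 + w))
101 - 88*S((-2 + 6)*0)² = 101 - 88*(-12 + ((-2 + 6)*0)² - (-2 + 6)*0)² = 101 - 88*(-12 + (4*0)² - 4*0)² = 101 - 88*(-12 + 0² - 1*0)² = 101 - 88*(-12 + 0 + 0)² = 101 - 88*(-12)² = 101 - 88*144 = 101 - 12672 = -12571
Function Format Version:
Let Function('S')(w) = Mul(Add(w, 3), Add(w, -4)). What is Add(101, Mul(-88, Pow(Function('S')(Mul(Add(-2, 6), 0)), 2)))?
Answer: -12571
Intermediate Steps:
Function('S')(w) = Mul(Add(-4, w), Add(3, w)) (Function('S')(w) = Mul(Add(3, w), Add(-4, w)) = Mul(Add(-4, w), Add(3, w)))
Add(101, Mul(-88, Pow(Function('S')(Mul(Add(-2, 6), 0)), 2))) = Add(101, Mul(-88, Pow(Add(-12, Pow(Mul(Add(-2, 6), 0), 2), Mul(-1, Mul(Add(-2, 6), 0))), 2))) = Add(101, Mul(-88, Pow(Add(-12, Pow(Mul(4, 0), 2), Mul(-1, Mul(4, 0))), 2))) = Add(101, Mul(-88, Pow(Add(-12, Pow(0, 2), Mul(-1, 0)), 2))) = Add(101, Mul(-88, Pow(Add(-12, 0, 0), 2))) = Add(101, Mul(-88, Pow(-12, 2))) = Add(101, Mul(-88, 144)) = Add(101, -12672) = -12571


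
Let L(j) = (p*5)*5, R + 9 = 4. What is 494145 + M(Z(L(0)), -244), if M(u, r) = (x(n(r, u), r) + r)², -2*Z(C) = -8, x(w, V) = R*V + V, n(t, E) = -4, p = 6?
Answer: 1029969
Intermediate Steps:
R = -5 (R = -9 + 4 = -5)
L(j) = 150 (L(j) = (6*5)*5 = 30*5 = 150)
x(w, V) = -4*V (x(w, V) = -5*V + V = -4*V)
Z(C) = 4 (Z(C) = -½*(-8) = 4)
M(u, r) = 9*r² (M(u, r) = (-4*r + r)² = (-3*r)² = 9*r²)
494145 + M(Z(L(0)), -244) = 494145 + 9*(-244)² = 494145 + 9*59536 = 494145 + 535824 = 1029969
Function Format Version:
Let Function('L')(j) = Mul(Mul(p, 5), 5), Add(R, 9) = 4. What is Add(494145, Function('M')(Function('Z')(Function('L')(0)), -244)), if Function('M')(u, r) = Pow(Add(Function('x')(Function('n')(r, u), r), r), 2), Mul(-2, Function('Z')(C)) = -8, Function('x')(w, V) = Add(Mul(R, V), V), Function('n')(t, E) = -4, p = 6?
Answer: 1029969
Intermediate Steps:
R = -5 (R = Add(-9, 4) = -5)
Function('L')(j) = 150 (Function('L')(j) = Mul(Mul(6, 5), 5) = Mul(30, 5) = 150)
Function('x')(w, V) = Mul(-4, V) (Function('x')(w, V) = Add(Mul(-5, V), V) = Mul(-4, V))
Function('Z')(C) = 4 (Function('Z')(C) = Mul(Rational(-1, 2), -8) = 4)
Function('M')(u, r) = Mul(9, Pow(r, 2)) (Function('M')(u, r) = Pow(Add(Mul(-4, r), r), 2) = Pow(Mul(-3, r), 2) = Mul(9, Pow(r, 2)))
Add(494145, Function('M')(Function('Z')(Function('L')(0)), -244)) = Add(494145, Mul(9, Pow(-244, 2))) = Add(494145, Mul(9, 59536)) = Add(494145, 535824) = 1029969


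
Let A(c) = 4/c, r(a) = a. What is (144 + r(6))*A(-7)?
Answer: -600/7 ≈ -85.714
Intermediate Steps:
(144 + r(6))*A(-7) = (144 + 6)*(4/(-7)) = 150*(4*(-1/7)) = 150*(-4/7) = -600/7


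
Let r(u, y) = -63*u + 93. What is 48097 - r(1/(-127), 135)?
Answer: 6096445/127 ≈ 48004.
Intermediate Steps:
r(u, y) = 93 - 63*u
48097 - r(1/(-127), 135) = 48097 - (93 - 63/(-127)) = 48097 - (93 - 63*(-1/127)) = 48097 - (93 + 63/127) = 48097 - 1*11874/127 = 48097 - 11874/127 = 6096445/127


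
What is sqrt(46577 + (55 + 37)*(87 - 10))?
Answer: sqrt(53661) ≈ 231.65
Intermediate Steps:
sqrt(46577 + (55 + 37)*(87 - 10)) = sqrt(46577 + 92*77) = sqrt(46577 + 7084) = sqrt(53661)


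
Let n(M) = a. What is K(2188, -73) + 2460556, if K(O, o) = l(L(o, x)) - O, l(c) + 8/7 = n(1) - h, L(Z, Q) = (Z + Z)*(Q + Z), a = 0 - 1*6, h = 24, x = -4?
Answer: 17208358/7 ≈ 2.4583e+6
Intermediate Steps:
a = -6 (a = 0 - 6 = -6)
L(Z, Q) = 2*Z*(Q + Z) (L(Z, Q) = (2*Z)*(Q + Z) = 2*Z*(Q + Z))
n(M) = -6
l(c) = -218/7 (l(c) = -8/7 + (-6 - 1*24) = -8/7 + (-6 - 24) = -8/7 - 30 = -218/7)
K(O, o) = -218/7 - O
K(2188, -73) + 2460556 = (-218/7 - 1*2188) + 2460556 = (-218/7 - 2188) + 2460556 = -15534/7 + 2460556 = 17208358/7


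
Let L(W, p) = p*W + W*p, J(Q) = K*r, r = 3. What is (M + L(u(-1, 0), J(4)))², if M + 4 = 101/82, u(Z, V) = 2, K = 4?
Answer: 13756681/6724 ≈ 2045.9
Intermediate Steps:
J(Q) = 12 (J(Q) = 4*3 = 12)
L(W, p) = 2*W*p (L(W, p) = W*p + W*p = 2*W*p)
M = -227/82 (M = -4 + 101/82 = -227/82 ≈ -2.7683)
(M + L(u(-1, 0), J(4)))² = (-227/82 + 2*2*12)² = (-227/82 + 48)² = (3709/82)² = 13756681/6724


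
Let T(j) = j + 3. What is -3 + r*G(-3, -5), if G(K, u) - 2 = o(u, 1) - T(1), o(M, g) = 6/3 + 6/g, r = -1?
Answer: -9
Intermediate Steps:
T(j) = 3 + j
o(M, g) = 2 + 6/g (o(M, g) = 6*(⅓) + 6/g = 2 + 6/g)
G(K, u) = 6 (G(K, u) = 2 + ((2 + 6/1) - (3 + 1)) = 2 + ((2 + 6*1) - 1*4) = 2 + ((2 + 6) - 4) = 2 + (8 - 4) = 2 + 4 = 6)
-3 + r*G(-3, -5) = -3 - 1*6 = -3 - 6 = -9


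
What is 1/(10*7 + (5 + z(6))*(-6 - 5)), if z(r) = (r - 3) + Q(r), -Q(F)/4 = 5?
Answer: 1/202 ≈ 0.0049505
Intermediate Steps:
Q(F) = -20 (Q(F) = -4*5 = -20)
z(r) = -23 + r (z(r) = (r - 3) - 20 = (-3 + r) - 20 = -23 + r)
1/(10*7 + (5 + z(6))*(-6 - 5)) = 1/(10*7 + (5 + (-23 + 6))*(-6 - 5)) = 1/(70 + (5 - 17)*(-11)) = 1/(70 - 12*(-11)) = 1/(70 + 132) = 1/202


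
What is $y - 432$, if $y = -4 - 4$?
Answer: $-440$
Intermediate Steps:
$y = -8$ ($y = -4 - 4 = -8$)
$y - 432 = -8 - 432 = -440$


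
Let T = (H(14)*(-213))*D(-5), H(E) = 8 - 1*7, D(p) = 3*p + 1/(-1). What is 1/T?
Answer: 1/3408 ≈ 0.00029343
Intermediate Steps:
D(p) = -1 + 3*p (D(p) = 3*p - 1 = -1 + 3*p)
H(E) = 1 (H(E) = 8 - 7 = 1)
T = 3408 (T = (1*(-213))*(-1 + 3*(-5)) = -213*(-1 - 15) = -213*(-16) = 3408)
1/T = 1/3408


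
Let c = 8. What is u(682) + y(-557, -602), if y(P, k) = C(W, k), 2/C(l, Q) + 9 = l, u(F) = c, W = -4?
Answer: 102/13 ≈ 7.8462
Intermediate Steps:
u(F) = 8
C(l, Q) = 2/(-9 + l)
y(P, k) = -2/13 (y(P, k) = 2/(-9 - 4) = 2/(-13) = 2*(-1/13) = -2/13)
u(682) + y(-557, -602) = 8 - 2/13 = 102/13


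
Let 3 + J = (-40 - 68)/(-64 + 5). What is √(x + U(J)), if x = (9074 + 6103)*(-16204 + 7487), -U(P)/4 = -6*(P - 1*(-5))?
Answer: I*√460528701213/59 ≈ 11502.0*I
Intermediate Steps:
J = -69/59 (J = -3 + (-40 - 68)/(-64 + 5) = -3 - 108/(-59) = -3 - 108*(-1/59) = -3 + 108/59 = -69/59 ≈ -1.1695)
U(P) = 120 + 24*P (U(P) = -(-24)*(P - 1*(-5)) = -(-24)*(P + 5) = -(-24)*(5 + P) = -4*(-30 - 6*P) = 120 + 24*P)
x = -132297909 (x = 15177*(-8717) = -132297909)
√(x + U(J)) = √(-132297909 + (120 + 24*(-69/59))) = √(-132297909 + (120 - 1656/59)) = √(-132297909 + 5424/59) = √(-7805571207/59) = I*√460528701213/59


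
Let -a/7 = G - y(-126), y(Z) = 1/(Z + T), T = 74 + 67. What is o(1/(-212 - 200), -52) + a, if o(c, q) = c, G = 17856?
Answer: -772447691/6180 ≈ -1.2499e+5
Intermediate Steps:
T = 141
y(Z) = 1/(141 + Z) (y(Z) = 1/(Z + 141) = 1/(141 + Z))
a = -1874873/15 (a = -7*(17856 - 1/(141 - 126)) = -7*(17856 - 1/15) = -7*267839/15 = -1874873/15 ≈ -1.2499e+5)
o(1/(-212 - 200), -52) + a = 1/(-212 - 200) - 1874873/15 = 1/(-412) - 1874873/15 = -1/412 - 1874873/15 = -772447691/6180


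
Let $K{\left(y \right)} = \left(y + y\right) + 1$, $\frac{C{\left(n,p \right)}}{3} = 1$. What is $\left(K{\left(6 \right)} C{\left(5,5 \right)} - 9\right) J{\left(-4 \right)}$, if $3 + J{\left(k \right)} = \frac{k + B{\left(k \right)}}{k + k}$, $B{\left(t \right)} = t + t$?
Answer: $-45$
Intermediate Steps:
$B{\left(t \right)} = 2 t$
$C{\left(n,p \right)} = 3$ ($C{\left(n,p \right)} = 3 \cdot 1 = 3$)
$K{\left(y \right)} = 1 + 2 y$ ($K{\left(y \right)} = 2 y + 1 = 1 + 2 y$)
$J{\left(k \right)} = - \frac{3}{2}$ ($J{\left(k \right)} = -3 + \frac{k + 2 k}{k + k} = -3 + \frac{3 k}{2 k} = -3 + 3 k \frac{1}{2 k} = -3 + \frac{3}{2} = - \frac{3}{2}$)
$\left(K{\left(6 \right)} C{\left(5,5 \right)} - 9\right) J{\left(-4 \right)} = \left(\left(1 + 2 \cdot 6\right) 3 - 9\right) \left(- \frac{3}{2}\right) = \left(\left(1 + 12\right) 3 - 9\right) \left(- \frac{3}{2}\right) = \left(13 \cdot 3 - 9\right) \left(- \frac{3}{2}\right) = \left(39 - 9\right) \left(- \frac{3}{2}\right) = 30 \left(- \frac{3}{2}\right) = -45$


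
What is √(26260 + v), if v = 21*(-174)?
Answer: √22606 ≈ 150.35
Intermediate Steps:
v = -3654
√(26260 + v) = √(26260 - 3654) = √22606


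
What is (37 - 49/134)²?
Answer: 24098281/17956 ≈ 1342.1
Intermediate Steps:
(37 - 49/134)² = (4909/134)² = 24098281/17956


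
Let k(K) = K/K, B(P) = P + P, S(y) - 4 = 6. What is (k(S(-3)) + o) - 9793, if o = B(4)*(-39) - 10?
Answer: -10114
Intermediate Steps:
S(y) = 10 (S(y) = 4 + 6 = 10)
B(P) = 2*P
o = -322 (o = (2*4)*(-39) - 10 = 8*(-39) - 10 = -312 - 10 = -322)
k(K) = 1
(k(S(-3)) + o) - 9793 = (1 - 322) - 9793 = -321 - 9793 = -10114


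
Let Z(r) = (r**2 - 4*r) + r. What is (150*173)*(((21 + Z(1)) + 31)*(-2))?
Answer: -2595000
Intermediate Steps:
Z(r) = r**2 - 3*r
(150*173)*(((21 + Z(1)) + 31)*(-2)) = (150*173)*(((21 + 1*(-3 + 1)) + 31)*(-2)) = 25950*(((21 + 1*(-2)) + 31)*(-2)) = 25950*(((21 - 2) + 31)*(-2)) = 25950*((19 + 31)*(-2)) = 25950*(50*(-2)) = 25950*(-100) = -2595000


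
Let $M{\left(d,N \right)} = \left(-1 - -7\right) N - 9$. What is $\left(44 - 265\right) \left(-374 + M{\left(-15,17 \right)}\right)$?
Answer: $62101$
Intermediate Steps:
$M{\left(d,N \right)} = -9 + 6 N$ ($M{\left(d,N \right)} = \left(-1 + 7\right) N - 9 = 6 N - 9 = -9 + 6 N$)
$\left(44 - 265\right) \left(-374 + M{\left(-15,17 \right)}\right) = \left(44 - 265\right) \left(-374 + \left(-9 + 6 \cdot 17\right)\right) = - 221 \left(-374 + \left(-9 + 102\right)\right) = - 221 \left(-374 + 93\right) = \left(-221\right) \left(-281\right) = 62101$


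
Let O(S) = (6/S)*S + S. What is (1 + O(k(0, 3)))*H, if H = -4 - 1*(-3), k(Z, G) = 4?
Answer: -11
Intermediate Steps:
O(S) = 6 + S
H = -1 (H = -4 + 3 = -1)
(1 + O(k(0, 3)))*H = (1 + (6 + 4))*(-1) = (1 + 10)*(-1) = 11*(-1) = -11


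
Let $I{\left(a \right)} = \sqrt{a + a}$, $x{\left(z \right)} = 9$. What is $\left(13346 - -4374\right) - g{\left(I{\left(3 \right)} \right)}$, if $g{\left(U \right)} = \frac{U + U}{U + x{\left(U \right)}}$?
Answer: $\frac{443004}{25} - \frac{6 \sqrt{6}}{25} \approx 17720.0$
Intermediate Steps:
$I{\left(a \right)} = \sqrt{2} \sqrt{a}$ ($I{\left(a \right)} = \sqrt{2 a} = \sqrt{2} \sqrt{a}$)
$g{\left(U \right)} = \frac{2 U}{9 + U}$ ($g{\left(U \right)} = \frac{U + U}{U + 9} = \frac{2 U}{9 + U}$)
$\left(13346 - -4374\right) - g{\left(I{\left(3 \right)} \right)} = \left(13346 - -4374\right) - \frac{2 \sqrt{2} \sqrt{3}}{9 + \sqrt{2} \sqrt{3}} = \left(13346 + 4374\right) - \frac{2 \sqrt{6}}{9 + \sqrt{6}} = 17720 - \frac{2 \sqrt{6}}{9 + \sqrt{6}}$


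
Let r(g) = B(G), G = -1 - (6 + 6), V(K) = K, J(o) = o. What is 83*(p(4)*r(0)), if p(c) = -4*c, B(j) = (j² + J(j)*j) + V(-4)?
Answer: -443552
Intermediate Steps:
G = -13 (G = -1 - 1*12 = -1 - 12 = -13)
B(j) = -4 + 2*j² (B(j) = (j² + j*j) - 4 = (j² + j²) - 4 = 2*j² - 4 = -4 + 2*j²)
r(g) = 334 (r(g) = -4 + 2*(-13)² = -4 + 2*169 = -4 + 338 = 334)
83*(p(4)*r(0)) = 83*(-4*4*334) = 83*(-16*334) = 83*(-5344) = -443552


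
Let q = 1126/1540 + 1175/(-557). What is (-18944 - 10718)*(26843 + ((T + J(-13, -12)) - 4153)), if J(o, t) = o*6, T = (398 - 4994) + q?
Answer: -114588623022311/214445 ≈ -5.3435e+8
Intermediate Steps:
q = -591159/428890 (q = 1126*(1/1540) + 1175*(-1/557) = 563/770 - 1175/557 = -591159/428890 ≈ -1.3783)
T = -1971769599/428890 (T = (398 - 4994) - 591159/428890 = -4596 - 591159/428890 = -1971769599/428890 ≈ -4597.4)
J(o, t) = 6*o
(-18944 - 10718)*(26843 + ((T + J(-13, -12)) - 4153)) = (-18944 - 10718)*(26843 + ((-1971769599/428890 + 6*(-13)) - 4153)) = -29662*(26843 + ((-1971769599/428890 - 78) - 4153)) = -29662*(26843 + (-2005223019/428890 - 4153)) = -29662*(26843 - 3786403189/428890) = -29662*7726291081/428890 = -114588623022311/214445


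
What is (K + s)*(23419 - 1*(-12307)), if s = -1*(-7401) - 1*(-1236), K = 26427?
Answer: 1252696464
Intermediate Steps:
s = 8637 (s = 7401 + 1236 = 8637)
(K + s)*(23419 - 1*(-12307)) = (26427 + 8637)*(23419 - 1*(-12307)) = 35064*(23419 + 12307) = 35064*35726 = 1252696464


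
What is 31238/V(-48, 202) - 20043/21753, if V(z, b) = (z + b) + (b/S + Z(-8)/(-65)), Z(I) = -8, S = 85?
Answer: 41522431133/208988322 ≈ 198.68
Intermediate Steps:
V(z, b) = 8/65 + z + 86*b/85 (V(z, b) = (z + b) + (b/85 - 8/(-65)) = (b + z) + (b*(1/85) - 8*(-1/65)) = (b + z) + (b/85 + 8/65) = (b + z) + (8/65 + b/85) = 8/65 + z + 86*b/85)
31238/V(-48, 202) - 20043/21753 = 31238/(8/65 - 48 + (86/85)*202) - 20043/21753 = 31238/(8/65 - 48 + 17372/85) - 20043*1/21753 = 31238/(172932/1105) - 2227/2417 = 31238*(1105/172932) - 2227/2417 = 17258995/86466 - 2227/2417 = 41522431133/208988322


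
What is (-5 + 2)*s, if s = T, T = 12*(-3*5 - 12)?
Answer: 972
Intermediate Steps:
T = -324 (T = 12*(-15 - 12) = 12*(-27) = -324)
s = -324
(-5 + 2)*s = (-5 + 2)*(-324) = -3*(-324) = 972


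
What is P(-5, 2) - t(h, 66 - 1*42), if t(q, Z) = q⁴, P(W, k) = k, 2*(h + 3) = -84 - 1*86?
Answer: -59969534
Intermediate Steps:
h = -88 (h = -3 + (-84 - 1*86)/2 = -3 + (-84 - 86)/2 = -3 + (½)*(-170) = -3 - 85 = -88)
P(-5, 2) - t(h, 66 - 1*42) = 2 - 1*(-88)⁴ = 2 - 1*59969536 = 2 - 59969536 = -59969534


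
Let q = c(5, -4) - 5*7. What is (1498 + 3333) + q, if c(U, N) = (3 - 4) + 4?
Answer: 4799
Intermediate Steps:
c(U, N) = 3 (c(U, N) = -1 + 4 = 3)
q = -32 (q = 3 - 5*7 = 3 - 35 = -32)
(1498 + 3333) + q = (1498 + 3333) - 32 = 4831 - 32 = 4799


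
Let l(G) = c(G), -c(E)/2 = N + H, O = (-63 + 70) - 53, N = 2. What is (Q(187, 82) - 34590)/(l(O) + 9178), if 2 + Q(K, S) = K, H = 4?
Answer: -34405/9166 ≈ -3.7535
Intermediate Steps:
Q(K, S) = -2 + K
O = -46 (O = 7 - 53 = -46)
c(E) = -12 (c(E) = -2*(2 + 4) = -2*6 = -12)
l(G) = -12
(Q(187, 82) - 34590)/(l(O) + 9178) = ((-2 + 187) - 34590)/(-12 + 9178) = (185 - 34590)/9166 = -34405*1/9166 = -34405/9166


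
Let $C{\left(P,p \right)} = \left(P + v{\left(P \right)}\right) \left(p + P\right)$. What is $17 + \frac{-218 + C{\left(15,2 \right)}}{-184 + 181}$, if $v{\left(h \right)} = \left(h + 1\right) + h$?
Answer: $-171$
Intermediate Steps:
$v{\left(h \right)} = 1 + 2 h$ ($v{\left(h \right)} = \left(1 + h\right) + h = 1 + 2 h$)
$C{\left(P,p \right)} = \left(1 + 3 P\right) \left(P + p\right)$ ($C{\left(P,p \right)} = \left(P + \left(1 + 2 P\right)\right) \left(p + P\right) = \left(1 + 3 P\right) \left(P + p\right)$)
$17 + \frac{-218 + C{\left(15,2 \right)}}{-184 + 181} = 17 + \frac{-218 + \left(15 + 2 + 3 \cdot 15^{2} + 3 \cdot 15 \cdot 2\right)}{-184 + 181} = 17 + \frac{-218 + \left(15 + 2 + 3 \cdot 225 + 90\right)}{-3} = 17 + \left(-218 + \left(15 + 2 + 675 + 90\right)\right) \left(- \frac{1}{3}\right) = 17 + \left(-218 + 782\right) \left(- \frac{1}{3}\right) = 17 + 564 \left(- \frac{1}{3}\right) = 17 - 188 = -171$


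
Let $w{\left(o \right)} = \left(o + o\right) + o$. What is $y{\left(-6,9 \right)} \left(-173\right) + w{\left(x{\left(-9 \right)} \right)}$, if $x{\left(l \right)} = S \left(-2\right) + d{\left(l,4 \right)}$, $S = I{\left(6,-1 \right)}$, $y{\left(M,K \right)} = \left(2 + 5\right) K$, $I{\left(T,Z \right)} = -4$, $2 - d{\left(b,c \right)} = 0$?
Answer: $-10869$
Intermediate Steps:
$d{\left(b,c \right)} = 2$ ($d{\left(b,c \right)} = 2 - 0 = 2 + 0 = 2$)
$y{\left(M,K \right)} = 7 K$
$S = -4$
$x{\left(l \right)} = 10$ ($x{\left(l \right)} = \left(-4\right) \left(-2\right) + 2 = 8 + 2 = 10$)
$w{\left(o \right)} = 3 o$ ($w{\left(o \right)} = 2 o + o = 3 o$)
$y{\left(-6,9 \right)} \left(-173\right) + w{\left(x{\left(-9 \right)} \right)} = 7 \cdot 9 \left(-173\right) + 3 \cdot 10 = 63 \left(-173\right) + 30 = -10899 + 30 = -10869$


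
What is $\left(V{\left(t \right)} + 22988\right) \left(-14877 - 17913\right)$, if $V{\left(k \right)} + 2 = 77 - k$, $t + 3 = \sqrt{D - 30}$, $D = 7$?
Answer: $-756334140 + 32790 i \sqrt{23} \approx -7.5633 \cdot 10^{8} + 1.5726 \cdot 10^{5} i$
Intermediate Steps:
$t = -3 + i \sqrt{23}$ ($t = -3 + \sqrt{7 - 30} = -3 + \sqrt{-23} = -3 + i \sqrt{23} \approx -3.0 + 4.7958 i$)
$V{\left(k \right)} = 75 - k$ ($V{\left(k \right)} = -2 - \left(-77 + k\right) = 75 - k$)
$\left(V{\left(t \right)} + 22988\right) \left(-14877 - 17913\right) = \left(\left(75 - \left(-3 + i \sqrt{23}\right)\right) + 22988\right) \left(-14877 - 17913\right) = \left(\left(75 + \left(3 - i \sqrt{23}\right)\right) + 22988\right) \left(-32790\right) = \left(\left(78 - i \sqrt{23}\right) + 22988\right) \left(-32790\right) = \left(23066 - i \sqrt{23}\right) \left(-32790\right) = -756334140 + 32790 i \sqrt{23}$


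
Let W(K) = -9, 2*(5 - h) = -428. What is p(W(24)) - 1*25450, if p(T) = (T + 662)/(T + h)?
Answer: -5343847/210 ≈ -25447.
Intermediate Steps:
h = 219 (h = 5 - ½*(-428) = 5 + 214 = 219)
p(T) = (662 + T)/(219 + T) (p(T) = (T + 662)/(T + 219) = (662 + T)/(219 + T))
p(W(24)) - 1*25450 = (662 - 9)/(219 - 9) - 1*25450 = 653/210 - 25450 = -5343847/210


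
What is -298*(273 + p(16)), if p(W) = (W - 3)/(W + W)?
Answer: -1303601/16 ≈ -81475.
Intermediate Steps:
p(W) = (-3 + W)/(2*W) (p(W) = (-3 + W)/((2*W)) = (-3 + W)*(1/(2*W)) = (-3 + W)/(2*W))
-298*(273 + p(16)) = -298*(273 + (½)*(-3 + 16)/16) = -298*(273 + (½)*(1/16)*13) = -298*(273 + 13/32) = -298*8749/32 = -1303601/16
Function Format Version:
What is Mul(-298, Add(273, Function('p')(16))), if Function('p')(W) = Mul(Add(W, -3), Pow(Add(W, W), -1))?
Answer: Rational(-1303601, 16) ≈ -81475.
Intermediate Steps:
Function('p')(W) = Mul(Rational(1, 2), Pow(W, -1), Add(-3, W)) (Function('p')(W) = Mul(Add(-3, W), Pow(Mul(2, W), -1)) = Mul(Add(-3, W), Mul(Rational(1, 2), Pow(W, -1))) = Mul(Rational(1, 2), Pow(W, -1), Add(-3, W)))
Mul(-298, Add(273, Function('p')(16))) = Mul(-298, Add(273, Mul(Rational(1, 2), Pow(16, -1), Add(-3, 16)))) = Mul(-298, Add(273, Mul(Rational(1, 2), Rational(1, 16), 13))) = Mul(-298, Add(273, Rational(13, 32))) = Mul(-298, Rational(8749, 32)) = Rational(-1303601, 16)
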